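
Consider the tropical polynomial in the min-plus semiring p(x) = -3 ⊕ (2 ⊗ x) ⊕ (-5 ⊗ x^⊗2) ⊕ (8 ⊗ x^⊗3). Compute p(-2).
p(-2) = -9

A tropical monomial a ⊗ x^⊗i evaluates to a + i · x. Evaluating each term at x = -2:
  Term 0 contributes -3 + 0 · -2 = -3
  Term 1 contributes 2 + 1 · -2 = 0
  Term 2 contributes -5 + 2 · -2 = -9
  Term 3 contributes 8 + 3 · -2 = 2
p(-2) = ⊕ of these = min[-3, 0, -9, 2] = -9.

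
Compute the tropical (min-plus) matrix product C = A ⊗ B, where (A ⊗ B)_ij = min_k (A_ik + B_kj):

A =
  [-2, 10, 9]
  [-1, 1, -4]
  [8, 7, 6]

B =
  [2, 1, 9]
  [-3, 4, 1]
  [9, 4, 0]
A ⊗ B =
  [0, -1, 7]
  [-2, 0, -4]
  [4, 9, 6]

Apply the min-plus product entry-by-entry:
  C[0][0] = min over k of (A[0][0] + B[0][0] = -2 + 2 = 0, A[0][1] + B[1][0] = 10 + -3 = 7, A[0][2] + B[2][0] = 9 + 9 = 18) = 0 (attained at k = 0)
  C[0][1] = min over k of (A[0][0] + B[0][1] = -2 + 1 = -1, A[0][1] + B[1][1] = 10 + 4 = 14, A[0][2] + B[2][1] = 9 + 4 = 13) = -1 (attained at k = 0)
  C[0][2] = min over k of (A[0][0] + B[0][2] = -2 + 9 = 7, A[0][1] + B[1][2] = 10 + 1 = 11, A[0][2] + B[2][2] = 9 + 0 = 9) = 7 (attained at k = 0)
  C[1][0] = min over k of (A[1][0] + B[0][0] = -1 + 2 = 1, A[1][1] + B[1][0] = 1 + -3 = -2, A[1][2] + B[2][0] = -4 + 9 = 5) = -2 (attained at k = 1)
  C[1][1] = min over k of (A[1][0] + B[0][1] = -1 + 1 = 0, A[1][1] + B[1][1] = 1 + 4 = 5, A[1][2] + B[2][1] = -4 + 4 = 0) = 0 (attained at k = 0)
  C[1][2] = min over k of (A[1][0] + B[0][2] = -1 + 9 = 8, A[1][1] + B[1][2] = 1 + 1 = 2, A[1][2] + B[2][2] = -4 + 0 = -4) = -4 (attained at k = 2)
  C[2][0] = min over k of (A[2][0] + B[0][0] = 8 + 2 = 10, A[2][1] + B[1][0] = 7 + -3 = 4, A[2][2] + B[2][0] = 6 + 9 = 15) = 4 (attained at k = 1)
  C[2][1] = min over k of (A[2][0] + B[0][1] = 8 + 1 = 9, A[2][1] + B[1][1] = 7 + 4 = 11, A[2][2] + B[2][1] = 6 + 4 = 10) = 9 (attained at k = 0)
  C[2][2] = min over k of (A[2][0] + B[0][2] = 8 + 9 = 17, A[2][1] + B[1][2] = 7 + 1 = 8, A[2][2] + B[2][2] = 6 + 0 = 6) = 6 (attained at k = 2)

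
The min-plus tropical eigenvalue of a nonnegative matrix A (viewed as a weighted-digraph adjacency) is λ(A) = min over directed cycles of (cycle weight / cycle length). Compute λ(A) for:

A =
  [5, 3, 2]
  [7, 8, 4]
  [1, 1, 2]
λ(A) = 3/2

Enumerate directed cycles and compute their means (weight / length). Sample:
  cycle 0 → 0: weight = 5, length = 1, mean = 5/1 ≈ 5.000
  cycle 1 → 1: weight = 8, length = 1, mean = 8/1 ≈ 8.000
  cycle 2 → 2: weight = 2, length = 1, mean = 2/1 ≈ 2.000
  cycle 0 → 1 → 0: weight = 10, length = 2, mean = 10/2 ≈ 5.000
  cycle 0 → 2 → 0: weight = 3, length = 2, mean = 3/2 ≈ 1.500
  cycle 1 → 0 → 1: weight = 10, length = 2, mean = 10/2 ≈ 5.000
Minimum mean = 1.500, attained e.g. along the cycle 0 → 2 → 0 with weight 3 and length 2. So λ(A) = 3/2 = 3/2.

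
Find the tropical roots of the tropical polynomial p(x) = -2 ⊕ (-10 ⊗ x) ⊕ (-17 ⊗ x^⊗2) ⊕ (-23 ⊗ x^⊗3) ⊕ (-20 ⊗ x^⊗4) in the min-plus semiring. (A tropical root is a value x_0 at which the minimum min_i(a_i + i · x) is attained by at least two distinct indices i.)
Roots: {-3, 6, 7, 8}

Each tropical root is a break point of the lower envelope of the lines y = a_i + i · x (there are 5 lines, with slopes 0, 1, ..., 4). Only the lines that attain the minimum somewhere contribute to roots; other lines are dominated. Here the surviving (envelope) indices are i = 4, i = 3, i = 2, i = 1, i = 0.
Intersections between consecutive envelope lines give the roots: for adjacent envelope indices i < j the intersection is x = (a_i − a_j) / (j − i). Reading off the sorted break points: {-3, 6, 7, 8}.
Verification: at each break x_0, at least two indices attain the minimum of min_i(a_i + i · x_0).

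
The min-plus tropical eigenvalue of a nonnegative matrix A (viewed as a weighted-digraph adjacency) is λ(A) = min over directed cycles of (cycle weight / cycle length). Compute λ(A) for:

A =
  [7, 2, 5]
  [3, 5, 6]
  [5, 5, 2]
λ(A) = 2

Enumerate directed cycles and compute their means (weight / length). Sample:
  cycle 0 → 0: weight = 7, length = 1, mean = 7/1 ≈ 7.000
  cycle 1 → 1: weight = 5, length = 1, mean = 5/1 ≈ 5.000
  cycle 2 → 2: weight = 2, length = 1, mean = 2/1 ≈ 2.000
  cycle 0 → 1 → 0: weight = 5, length = 2, mean = 5/2 ≈ 2.500
  cycle 0 → 2 → 0: weight = 10, length = 2, mean = 10/2 ≈ 5.000
  cycle 1 → 0 → 1: weight = 5, length = 2, mean = 5/2 ≈ 2.500
Minimum mean = 2.000, attained e.g. along the cycle 2 → 2 with weight 2 and length 1. So λ(A) = 2/1 = 2.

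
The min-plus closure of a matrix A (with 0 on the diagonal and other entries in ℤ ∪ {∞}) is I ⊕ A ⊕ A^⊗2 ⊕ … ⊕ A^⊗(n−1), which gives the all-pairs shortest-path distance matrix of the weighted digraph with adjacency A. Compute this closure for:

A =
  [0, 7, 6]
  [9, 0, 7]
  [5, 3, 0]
Closure =
  [0, 7, 6]
  [9, 0, 7]
  [5, 3, 0]

This is the Floyd-Warshall all-pairs shortest-path computation. For each intermediate vertex k = 0, 1, …, 2, update dist[i][j] ← min(dist[i][j], dist[i][k] + dist[k][j]). The final matrix gives, for each (i, j), the minimum total weight of any directed path from i to j (possibly empty when i = j).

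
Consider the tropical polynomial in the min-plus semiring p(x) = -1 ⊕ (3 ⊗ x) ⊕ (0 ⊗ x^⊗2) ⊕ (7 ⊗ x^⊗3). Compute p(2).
p(2) = -1

A tropical monomial a ⊗ x^⊗i evaluates to a + i · x. Evaluating each term at x = 2:
  Term 0 contributes -1 + 0 · 2 = -1
  Term 1 contributes 3 + 1 · 2 = 5
  Term 2 contributes 0 + 2 · 2 = 4
  Term 3 contributes 7 + 3 · 2 = 13
p(2) = ⊕ of these = min[-1, 5, 4, 13] = -1.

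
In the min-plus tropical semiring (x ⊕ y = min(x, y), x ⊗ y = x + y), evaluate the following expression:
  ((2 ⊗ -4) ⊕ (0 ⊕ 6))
((2 ⊗ -4) ⊕ (0 ⊕ 6)) = -2

Expand innermost to outermost. Recall ⊕ takes the minimum of its arguments and ⊗ takes their sum. Working out the expression ((2 ⊗ -4) ⊕ (0 ⊕ 6)) gives -2.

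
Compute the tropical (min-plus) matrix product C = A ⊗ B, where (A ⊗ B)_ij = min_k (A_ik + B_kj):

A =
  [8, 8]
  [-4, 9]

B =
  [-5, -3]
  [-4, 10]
A ⊗ B =
  [3, 5]
  [-9, -7]

Apply the min-plus product entry-by-entry:
  C[0][0] = min over k of (A[0][0] + B[0][0] = 8 + -5 = 3, A[0][1] + B[1][0] = 8 + -4 = 4) = 3 (attained at k = 0)
  C[0][1] = min over k of (A[0][0] + B[0][1] = 8 + -3 = 5, A[0][1] + B[1][1] = 8 + 10 = 18) = 5 (attained at k = 0)
  C[1][0] = min over k of (A[1][0] + B[0][0] = -4 + -5 = -9, A[1][1] + B[1][0] = 9 + -4 = 5) = -9 (attained at k = 0)
  C[1][1] = min over k of (A[1][0] + B[0][1] = -4 + -3 = -7, A[1][1] + B[1][1] = 9 + 10 = 19) = -7 (attained at k = 0)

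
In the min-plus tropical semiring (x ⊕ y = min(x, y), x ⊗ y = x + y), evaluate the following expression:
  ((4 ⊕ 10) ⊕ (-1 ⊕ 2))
((4 ⊕ 10) ⊕ (-1 ⊕ 2)) = -1

Expand innermost to outermost. Recall ⊕ takes the minimum of its arguments and ⊗ takes their sum. Working out the expression ((4 ⊕ 10) ⊕ (-1 ⊕ 2)) gives -1.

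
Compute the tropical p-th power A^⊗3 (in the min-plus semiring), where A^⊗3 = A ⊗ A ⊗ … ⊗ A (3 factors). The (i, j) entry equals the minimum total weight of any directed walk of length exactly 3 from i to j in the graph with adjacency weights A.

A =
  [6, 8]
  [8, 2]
A^⊗3 =
  [18, 12]
  [12, 6]

Each entry (A^⊗3)_ij equals the minimum over all length-3 walks i = v_0 → v_1 → … → v_3 = j of Σ_t A[v_t][v_{t+1}]. For example, for (i, j) = (0, 1) we minimise over 4 possible intermediate vertex sequences; the minimum is 12, attained along the walk 0 → 1 → 1 → 1.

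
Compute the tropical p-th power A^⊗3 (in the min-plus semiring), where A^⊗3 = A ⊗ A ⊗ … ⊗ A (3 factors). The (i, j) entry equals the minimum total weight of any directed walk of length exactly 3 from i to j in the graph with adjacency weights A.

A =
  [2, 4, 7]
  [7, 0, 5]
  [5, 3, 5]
A^⊗3 =
  [6, 4, 9]
  [7, 0, 5]
  [9, 3, 8]

Each entry (A^⊗3)_ij equals the minimum over all length-3 walks i = v_0 → v_1 → … → v_3 = j of Σ_t A[v_t][v_{t+1}]. For example, for (i, j) = (0, 2) we minimise over 9 possible intermediate vertex sequences; the minimum is 9, attained along the walk 0 → 1 → 1 → 2.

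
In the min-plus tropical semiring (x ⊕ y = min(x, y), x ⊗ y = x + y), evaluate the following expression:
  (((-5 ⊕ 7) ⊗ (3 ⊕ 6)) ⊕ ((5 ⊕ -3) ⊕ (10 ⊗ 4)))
(((-5 ⊕ 7) ⊗ (3 ⊕ 6)) ⊕ ((5 ⊕ -3) ⊕ (10 ⊗ 4))) = -3

Expand innermost to outermost. Recall ⊕ takes the minimum of its arguments and ⊗ takes their sum. Working out the expression (((-5 ⊕ 7) ⊗ (3 ⊕ 6)) ⊕ ((5 ⊕ -3) ⊕ (10 ⊗ 4))) gives -3.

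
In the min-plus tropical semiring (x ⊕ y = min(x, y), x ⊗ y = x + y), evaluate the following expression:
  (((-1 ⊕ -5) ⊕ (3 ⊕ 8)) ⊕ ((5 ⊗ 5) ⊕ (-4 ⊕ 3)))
(((-1 ⊕ -5) ⊕ (3 ⊕ 8)) ⊕ ((5 ⊗ 5) ⊕ (-4 ⊕ 3))) = -5

Expand innermost to outermost. Recall ⊕ takes the minimum of its arguments and ⊗ takes their sum. Working out the expression (((-1 ⊕ -5) ⊕ (3 ⊕ 8)) ⊕ ((5 ⊗ 5) ⊕ (-4 ⊕ 3))) gives -5.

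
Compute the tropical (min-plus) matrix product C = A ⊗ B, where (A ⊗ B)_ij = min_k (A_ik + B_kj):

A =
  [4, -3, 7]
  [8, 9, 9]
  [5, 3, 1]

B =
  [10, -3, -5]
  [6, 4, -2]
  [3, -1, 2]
A ⊗ B =
  [3, 1, -5]
  [12, 5, 3]
  [4, 0, 0]

Apply the min-plus product entry-by-entry:
  C[0][0] = min over k of (A[0][0] + B[0][0] = 4 + 10 = 14, A[0][1] + B[1][0] = -3 + 6 = 3, A[0][2] + B[2][0] = 7 + 3 = 10) = 3 (attained at k = 1)
  C[0][1] = min over k of (A[0][0] + B[0][1] = 4 + -3 = 1, A[0][1] + B[1][1] = -3 + 4 = 1, A[0][2] + B[2][1] = 7 + -1 = 6) = 1 (attained at k = 0)
  C[0][2] = min over k of (A[0][0] + B[0][2] = 4 + -5 = -1, A[0][1] + B[1][2] = -3 + -2 = -5, A[0][2] + B[2][2] = 7 + 2 = 9) = -5 (attained at k = 1)
  C[1][0] = min over k of (A[1][0] + B[0][0] = 8 + 10 = 18, A[1][1] + B[1][0] = 9 + 6 = 15, A[1][2] + B[2][0] = 9 + 3 = 12) = 12 (attained at k = 2)
  C[1][1] = min over k of (A[1][0] + B[0][1] = 8 + -3 = 5, A[1][1] + B[1][1] = 9 + 4 = 13, A[1][2] + B[2][1] = 9 + -1 = 8) = 5 (attained at k = 0)
  C[1][2] = min over k of (A[1][0] + B[0][2] = 8 + -5 = 3, A[1][1] + B[1][2] = 9 + -2 = 7, A[1][2] + B[2][2] = 9 + 2 = 11) = 3 (attained at k = 0)
  C[2][0] = min over k of (A[2][0] + B[0][0] = 5 + 10 = 15, A[2][1] + B[1][0] = 3 + 6 = 9, A[2][2] + B[2][0] = 1 + 3 = 4) = 4 (attained at k = 2)
  C[2][1] = min over k of (A[2][0] + B[0][1] = 5 + -3 = 2, A[2][1] + B[1][1] = 3 + 4 = 7, A[2][2] + B[2][1] = 1 + -1 = 0) = 0 (attained at k = 2)
  C[2][2] = min over k of (A[2][0] + B[0][2] = 5 + -5 = 0, A[2][1] + B[1][2] = 3 + -2 = 1, A[2][2] + B[2][2] = 1 + 2 = 3) = 0 (attained at k = 0)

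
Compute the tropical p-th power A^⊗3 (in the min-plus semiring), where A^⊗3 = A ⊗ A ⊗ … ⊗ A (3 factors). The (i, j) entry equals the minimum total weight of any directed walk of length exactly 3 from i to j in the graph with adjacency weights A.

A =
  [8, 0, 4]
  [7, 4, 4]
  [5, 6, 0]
A^⊗3 =
  [9, 7, 4]
  [9, 9, 4]
  [5, 5, 0]

Each entry (A^⊗3)_ij equals the minimum over all length-3 walks i = v_0 → v_1 → … → v_3 = j of Σ_t A[v_t][v_{t+1}]. For example, for (i, j) = (0, 2) we minimise over 9 possible intermediate vertex sequences; the minimum is 4, attained along the walk 0 → 1 → 2 → 2.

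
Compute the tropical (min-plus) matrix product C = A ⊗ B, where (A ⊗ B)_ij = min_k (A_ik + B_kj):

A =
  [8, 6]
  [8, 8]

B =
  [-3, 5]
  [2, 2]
A ⊗ B =
  [5, 8]
  [5, 10]

Apply the min-plus product entry-by-entry:
  C[0][0] = min over k of (A[0][0] + B[0][0] = 8 + -3 = 5, A[0][1] + B[1][0] = 6 + 2 = 8) = 5 (attained at k = 0)
  C[0][1] = min over k of (A[0][0] + B[0][1] = 8 + 5 = 13, A[0][1] + B[1][1] = 6 + 2 = 8) = 8 (attained at k = 1)
  C[1][0] = min over k of (A[1][0] + B[0][0] = 8 + -3 = 5, A[1][1] + B[1][0] = 8 + 2 = 10) = 5 (attained at k = 0)
  C[1][1] = min over k of (A[1][0] + B[0][1] = 8 + 5 = 13, A[1][1] + B[1][1] = 8 + 2 = 10) = 10 (attained at k = 1)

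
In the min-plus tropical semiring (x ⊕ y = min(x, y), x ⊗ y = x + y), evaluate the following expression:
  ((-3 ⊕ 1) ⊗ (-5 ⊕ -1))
((-3 ⊕ 1) ⊗ (-5 ⊕ -1)) = -8

Expand innermost to outermost. Recall ⊕ takes the minimum of its arguments and ⊗ takes their sum. Working out the expression ((-3 ⊕ 1) ⊗ (-5 ⊕ -1)) gives -8.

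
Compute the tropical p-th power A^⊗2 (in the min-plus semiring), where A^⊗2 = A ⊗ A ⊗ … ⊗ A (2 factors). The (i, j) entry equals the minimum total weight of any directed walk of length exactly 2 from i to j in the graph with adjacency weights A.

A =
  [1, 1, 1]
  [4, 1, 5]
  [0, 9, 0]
A^⊗2 =
  [1, 2, 1]
  [5, 2, 5]
  [0, 1, 0]

Each entry (A^⊗2)_ij equals the minimum over all length-2 walks i = v_0 → v_1 → … → v_2 = j of Σ_t A[v_t][v_{t+1}]. For example, for (i, j) = (0, 2) we minimise over 3 possible intermediate vertex sequences; the minimum is 1, attained along the walk 0 → 2 → 2.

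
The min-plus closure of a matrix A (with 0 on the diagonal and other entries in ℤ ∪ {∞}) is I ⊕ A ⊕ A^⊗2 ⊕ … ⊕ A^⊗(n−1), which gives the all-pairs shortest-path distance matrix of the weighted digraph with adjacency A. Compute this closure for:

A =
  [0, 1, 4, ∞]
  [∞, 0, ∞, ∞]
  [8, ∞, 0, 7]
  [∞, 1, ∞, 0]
Closure =
  [0, 1, 4, 11]
  [∞, 0, ∞, ∞]
  [8, 8, 0, 7]
  [∞, 1, ∞, 0]

This is the Floyd-Warshall all-pairs shortest-path computation. For each intermediate vertex k = 0, 1, …, 3, update dist[i][j] ← min(dist[i][j], dist[i][k] + dist[k][j]). The final matrix gives, for each (i, j), the minimum total weight of any directed path from i to j (possibly empty when i = j).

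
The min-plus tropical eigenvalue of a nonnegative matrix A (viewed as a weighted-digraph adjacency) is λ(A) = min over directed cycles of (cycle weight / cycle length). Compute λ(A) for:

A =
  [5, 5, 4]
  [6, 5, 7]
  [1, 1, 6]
λ(A) = 5/2

Enumerate directed cycles and compute their means (weight / length). Sample:
  cycle 0 → 0: weight = 5, length = 1, mean = 5/1 ≈ 5.000
  cycle 1 → 1: weight = 5, length = 1, mean = 5/1 ≈ 5.000
  cycle 2 → 2: weight = 6, length = 1, mean = 6/1 ≈ 6.000
  cycle 0 → 1 → 0: weight = 11, length = 2, mean = 11/2 ≈ 5.500
  cycle 0 → 2 → 0: weight = 5, length = 2, mean = 5/2 ≈ 2.500
  cycle 1 → 0 → 1: weight = 11, length = 2, mean = 11/2 ≈ 5.500
Minimum mean = 2.500, attained e.g. along the cycle 0 → 2 → 0 with weight 5 and length 2. So λ(A) = 5/2 = 5/2.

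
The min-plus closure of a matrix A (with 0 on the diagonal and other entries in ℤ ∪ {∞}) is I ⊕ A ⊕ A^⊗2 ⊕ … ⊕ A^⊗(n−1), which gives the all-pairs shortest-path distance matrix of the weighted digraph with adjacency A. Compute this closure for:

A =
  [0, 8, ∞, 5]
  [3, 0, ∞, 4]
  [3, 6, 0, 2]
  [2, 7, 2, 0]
Closure =
  [0, 8, 7, 5]
  [3, 0, 6, 4]
  [3, 6, 0, 2]
  [2, 7, 2, 0]

This is the Floyd-Warshall all-pairs shortest-path computation. For each intermediate vertex k = 0, 1, …, 3, update dist[i][j] ← min(dist[i][j], dist[i][k] + dist[k][j]). The final matrix gives, for each (i, j), the minimum total weight of any directed path from i to j (possibly empty when i = j).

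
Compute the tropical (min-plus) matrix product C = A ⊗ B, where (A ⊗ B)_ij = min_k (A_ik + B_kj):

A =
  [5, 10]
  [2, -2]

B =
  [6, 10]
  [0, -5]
A ⊗ B =
  [10, 5]
  [-2, -7]

Apply the min-plus product entry-by-entry:
  C[0][0] = min over k of (A[0][0] + B[0][0] = 5 + 6 = 11, A[0][1] + B[1][0] = 10 + 0 = 10) = 10 (attained at k = 1)
  C[0][1] = min over k of (A[0][0] + B[0][1] = 5 + 10 = 15, A[0][1] + B[1][1] = 10 + -5 = 5) = 5 (attained at k = 1)
  C[1][0] = min over k of (A[1][0] + B[0][0] = 2 + 6 = 8, A[1][1] + B[1][0] = -2 + 0 = -2) = -2 (attained at k = 1)
  C[1][1] = min over k of (A[1][0] + B[0][1] = 2 + 10 = 12, A[1][1] + B[1][1] = -2 + -5 = -7) = -7 (attained at k = 1)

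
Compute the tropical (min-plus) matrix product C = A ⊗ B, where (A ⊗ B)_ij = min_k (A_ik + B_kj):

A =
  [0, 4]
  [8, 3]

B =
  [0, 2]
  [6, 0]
A ⊗ B =
  [0, 2]
  [8, 3]

Apply the min-plus product entry-by-entry:
  C[0][0] = min over k of (A[0][0] + B[0][0] = 0 + 0 = 0, A[0][1] + B[1][0] = 4 + 6 = 10) = 0 (attained at k = 0)
  C[0][1] = min over k of (A[0][0] + B[0][1] = 0 + 2 = 2, A[0][1] + B[1][1] = 4 + 0 = 4) = 2 (attained at k = 0)
  C[1][0] = min over k of (A[1][0] + B[0][0] = 8 + 0 = 8, A[1][1] + B[1][0] = 3 + 6 = 9) = 8 (attained at k = 0)
  C[1][1] = min over k of (A[1][0] + B[0][1] = 8 + 2 = 10, A[1][1] + B[1][1] = 3 + 0 = 3) = 3 (attained at k = 1)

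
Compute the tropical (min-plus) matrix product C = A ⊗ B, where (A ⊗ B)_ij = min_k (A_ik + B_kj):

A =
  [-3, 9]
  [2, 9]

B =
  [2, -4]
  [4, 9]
A ⊗ B =
  [-1, -7]
  [4, -2]

Apply the min-plus product entry-by-entry:
  C[0][0] = min over k of (A[0][0] + B[0][0] = -3 + 2 = -1, A[0][1] + B[1][0] = 9 + 4 = 13) = -1 (attained at k = 0)
  C[0][1] = min over k of (A[0][0] + B[0][1] = -3 + -4 = -7, A[0][1] + B[1][1] = 9 + 9 = 18) = -7 (attained at k = 0)
  C[1][0] = min over k of (A[1][0] + B[0][0] = 2 + 2 = 4, A[1][1] + B[1][0] = 9 + 4 = 13) = 4 (attained at k = 0)
  C[1][1] = min over k of (A[1][0] + B[0][1] = 2 + -4 = -2, A[1][1] + B[1][1] = 9 + 9 = 18) = -2 (attained at k = 0)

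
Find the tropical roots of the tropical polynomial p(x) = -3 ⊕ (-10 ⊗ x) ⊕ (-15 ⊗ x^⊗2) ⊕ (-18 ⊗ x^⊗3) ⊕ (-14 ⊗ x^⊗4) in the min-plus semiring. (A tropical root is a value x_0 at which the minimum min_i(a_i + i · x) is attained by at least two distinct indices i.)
Roots: {-4, 3, 5, 7}

Each tropical root is a break point of the lower envelope of the lines y = a_i + i · x (there are 5 lines, with slopes 0, 1, ..., 4). Only the lines that attain the minimum somewhere contribute to roots; other lines are dominated. Here the surviving (envelope) indices are i = 4, i = 3, i = 2, i = 1, i = 0.
Intersections between consecutive envelope lines give the roots: for adjacent envelope indices i < j the intersection is x = (a_i − a_j) / (j − i). Reading off the sorted break points: {-4, 3, 5, 7}.
Verification: at each break x_0, at least two indices attain the minimum of min_i(a_i + i · x_0).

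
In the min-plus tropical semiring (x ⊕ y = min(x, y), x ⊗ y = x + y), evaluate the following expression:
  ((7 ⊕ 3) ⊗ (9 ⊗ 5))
((7 ⊕ 3) ⊗ (9 ⊗ 5)) = 17

Expand innermost to outermost. Recall ⊕ takes the minimum of its arguments and ⊗ takes their sum. Working out the expression ((7 ⊕ 3) ⊗ (9 ⊗ 5)) gives 17.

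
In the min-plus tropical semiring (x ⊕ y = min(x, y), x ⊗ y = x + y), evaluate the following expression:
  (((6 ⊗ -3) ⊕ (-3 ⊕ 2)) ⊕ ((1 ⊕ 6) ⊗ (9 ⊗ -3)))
(((6 ⊗ -3) ⊕ (-3 ⊕ 2)) ⊕ ((1 ⊕ 6) ⊗ (9 ⊗ -3))) = -3

Expand innermost to outermost. Recall ⊕ takes the minimum of its arguments and ⊗ takes their sum. Working out the expression (((6 ⊗ -3) ⊕ (-3 ⊕ 2)) ⊕ ((1 ⊕ 6) ⊗ (9 ⊗ -3))) gives -3.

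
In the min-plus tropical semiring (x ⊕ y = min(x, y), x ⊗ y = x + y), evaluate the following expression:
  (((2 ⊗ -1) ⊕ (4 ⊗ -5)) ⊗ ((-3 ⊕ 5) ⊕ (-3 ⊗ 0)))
(((2 ⊗ -1) ⊕ (4 ⊗ -5)) ⊗ ((-3 ⊕ 5) ⊕ (-3 ⊗ 0))) = -4

Expand innermost to outermost. Recall ⊕ takes the minimum of its arguments and ⊗ takes their sum. Working out the expression (((2 ⊗ -1) ⊕ (4 ⊗ -5)) ⊗ ((-3 ⊕ 5) ⊕ (-3 ⊗ 0))) gives -4.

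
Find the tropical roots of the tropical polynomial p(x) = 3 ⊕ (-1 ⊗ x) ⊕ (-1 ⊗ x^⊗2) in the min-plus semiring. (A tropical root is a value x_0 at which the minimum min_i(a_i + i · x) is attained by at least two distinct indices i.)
Roots: {0, 4}

Each tropical root is a break point of the lower envelope of the lines y = a_i + i · x (there are 3 lines, with slopes 0, 1, ..., 2). Only the lines that attain the minimum somewhere contribute to roots; other lines are dominated. Here the surviving (envelope) indices are i = 2, i = 1, i = 0.
Intersections between consecutive envelope lines give the roots: for adjacent envelope indices i < j the intersection is x = (a_i − a_j) / (j − i). Reading off the sorted break points: {0, 4}.
Verification: at each break x_0, at least two indices attain the minimum of min_i(a_i + i · x_0).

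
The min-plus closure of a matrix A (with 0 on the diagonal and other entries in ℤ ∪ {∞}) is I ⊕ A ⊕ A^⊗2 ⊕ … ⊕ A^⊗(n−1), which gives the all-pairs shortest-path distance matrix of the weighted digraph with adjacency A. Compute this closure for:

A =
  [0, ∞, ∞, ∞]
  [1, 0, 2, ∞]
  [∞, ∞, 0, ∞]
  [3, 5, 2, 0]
Closure =
  [0, ∞, ∞, ∞]
  [1, 0, 2, ∞]
  [∞, ∞, 0, ∞]
  [3, 5, 2, 0]

This is the Floyd-Warshall all-pairs shortest-path computation. For each intermediate vertex k = 0, 1, …, 3, update dist[i][j] ← min(dist[i][j], dist[i][k] + dist[k][j]). The final matrix gives, for each (i, j), the minimum total weight of any directed path from i to j (possibly empty when i = j).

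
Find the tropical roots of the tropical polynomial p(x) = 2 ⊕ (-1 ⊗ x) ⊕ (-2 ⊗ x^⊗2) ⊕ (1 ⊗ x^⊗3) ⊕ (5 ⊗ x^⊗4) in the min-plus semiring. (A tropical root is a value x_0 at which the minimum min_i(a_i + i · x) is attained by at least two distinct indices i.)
Roots: {-4, -3, 1, 3}

Each tropical root is a break point of the lower envelope of the lines y = a_i + i · x (there are 5 lines, with slopes 0, 1, ..., 4). Only the lines that attain the minimum somewhere contribute to roots; other lines are dominated. Here the surviving (envelope) indices are i = 4, i = 3, i = 2, i = 1, i = 0.
Intersections between consecutive envelope lines give the roots: for adjacent envelope indices i < j the intersection is x = (a_i − a_j) / (j − i). Reading off the sorted break points: {-4, -3, 1, 3}.
Verification: at each break x_0, at least two indices attain the minimum of min_i(a_i + i · x_0).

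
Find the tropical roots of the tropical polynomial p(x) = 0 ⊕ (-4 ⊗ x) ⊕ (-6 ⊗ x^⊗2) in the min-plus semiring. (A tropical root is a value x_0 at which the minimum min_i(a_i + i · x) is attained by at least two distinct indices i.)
Roots: {2, 4}

Each tropical root is a break point of the lower envelope of the lines y = a_i + i · x (there are 3 lines, with slopes 0, 1, ..., 2). Only the lines that attain the minimum somewhere contribute to roots; other lines are dominated. Here the surviving (envelope) indices are i = 2, i = 1, i = 0.
Intersections between consecutive envelope lines give the roots: for adjacent envelope indices i < j the intersection is x = (a_i − a_j) / (j − i). Reading off the sorted break points: {2, 4}.
Verification: at each break x_0, at least two indices attain the minimum of min_i(a_i + i · x_0).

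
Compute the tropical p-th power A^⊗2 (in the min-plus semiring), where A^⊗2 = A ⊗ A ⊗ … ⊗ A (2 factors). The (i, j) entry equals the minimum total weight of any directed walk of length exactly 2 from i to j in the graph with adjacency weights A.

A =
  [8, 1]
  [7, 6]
A^⊗2 =
  [8, 7]
  [13, 8]

Each entry (A^⊗2)_ij equals the minimum over all length-2 walks i = v_0 → v_1 → … → v_2 = j of Σ_t A[v_t][v_{t+1}]. For example, for (i, j) = (0, 1) we minimise over 2 possible intermediate vertex sequences; the minimum is 7, attained along the walk 0 → 1 → 1.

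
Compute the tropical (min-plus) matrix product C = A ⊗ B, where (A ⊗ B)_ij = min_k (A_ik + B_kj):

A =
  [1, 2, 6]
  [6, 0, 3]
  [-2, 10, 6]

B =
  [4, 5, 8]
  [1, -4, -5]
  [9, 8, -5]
A ⊗ B =
  [3, -2, -3]
  [1, -4, -5]
  [2, 3, 1]

Apply the min-plus product entry-by-entry:
  C[0][0] = min over k of (A[0][0] + B[0][0] = 1 + 4 = 5, A[0][1] + B[1][0] = 2 + 1 = 3, A[0][2] + B[2][0] = 6 + 9 = 15) = 3 (attained at k = 1)
  C[0][1] = min over k of (A[0][0] + B[0][1] = 1 + 5 = 6, A[0][1] + B[1][1] = 2 + -4 = -2, A[0][2] + B[2][1] = 6 + 8 = 14) = -2 (attained at k = 1)
  C[0][2] = min over k of (A[0][0] + B[0][2] = 1 + 8 = 9, A[0][1] + B[1][2] = 2 + -5 = -3, A[0][2] + B[2][2] = 6 + -5 = 1) = -3 (attained at k = 1)
  C[1][0] = min over k of (A[1][0] + B[0][0] = 6 + 4 = 10, A[1][1] + B[1][0] = 0 + 1 = 1, A[1][2] + B[2][0] = 3 + 9 = 12) = 1 (attained at k = 1)
  C[1][1] = min over k of (A[1][0] + B[0][1] = 6 + 5 = 11, A[1][1] + B[1][1] = 0 + -4 = -4, A[1][2] + B[2][1] = 3 + 8 = 11) = -4 (attained at k = 1)
  C[1][2] = min over k of (A[1][0] + B[0][2] = 6 + 8 = 14, A[1][1] + B[1][2] = 0 + -5 = -5, A[1][2] + B[2][2] = 3 + -5 = -2) = -5 (attained at k = 1)
  C[2][0] = min over k of (A[2][0] + B[0][0] = -2 + 4 = 2, A[2][1] + B[1][0] = 10 + 1 = 11, A[2][2] + B[2][0] = 6 + 9 = 15) = 2 (attained at k = 0)
  C[2][1] = min over k of (A[2][0] + B[0][1] = -2 + 5 = 3, A[2][1] + B[1][1] = 10 + -4 = 6, A[2][2] + B[2][1] = 6 + 8 = 14) = 3 (attained at k = 0)
  C[2][2] = min over k of (A[2][0] + B[0][2] = -2 + 8 = 6, A[2][1] + B[1][2] = 10 + -5 = 5, A[2][2] + B[2][2] = 6 + -5 = 1) = 1 (attained at k = 2)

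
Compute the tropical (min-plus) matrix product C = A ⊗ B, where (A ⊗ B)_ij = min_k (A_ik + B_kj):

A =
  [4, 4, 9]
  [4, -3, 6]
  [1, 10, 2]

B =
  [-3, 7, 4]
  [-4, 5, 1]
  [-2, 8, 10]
A ⊗ B =
  [0, 9, 5]
  [-7, 2, -2]
  [-2, 8, 5]

Apply the min-plus product entry-by-entry:
  C[0][0] = min over k of (A[0][0] + B[0][0] = 4 + -3 = 1, A[0][1] + B[1][0] = 4 + -4 = 0, A[0][2] + B[2][0] = 9 + -2 = 7) = 0 (attained at k = 1)
  C[0][1] = min over k of (A[0][0] + B[0][1] = 4 + 7 = 11, A[0][1] + B[1][1] = 4 + 5 = 9, A[0][2] + B[2][1] = 9 + 8 = 17) = 9 (attained at k = 1)
  C[0][2] = min over k of (A[0][0] + B[0][2] = 4 + 4 = 8, A[0][1] + B[1][2] = 4 + 1 = 5, A[0][2] + B[2][2] = 9 + 10 = 19) = 5 (attained at k = 1)
  C[1][0] = min over k of (A[1][0] + B[0][0] = 4 + -3 = 1, A[1][1] + B[1][0] = -3 + -4 = -7, A[1][2] + B[2][0] = 6 + -2 = 4) = -7 (attained at k = 1)
  C[1][1] = min over k of (A[1][0] + B[0][1] = 4 + 7 = 11, A[1][1] + B[1][1] = -3 + 5 = 2, A[1][2] + B[2][1] = 6 + 8 = 14) = 2 (attained at k = 1)
  C[1][2] = min over k of (A[1][0] + B[0][2] = 4 + 4 = 8, A[1][1] + B[1][2] = -3 + 1 = -2, A[1][2] + B[2][2] = 6 + 10 = 16) = -2 (attained at k = 1)
  C[2][0] = min over k of (A[2][0] + B[0][0] = 1 + -3 = -2, A[2][1] + B[1][0] = 10 + -4 = 6, A[2][2] + B[2][0] = 2 + -2 = 0) = -2 (attained at k = 0)
  C[2][1] = min over k of (A[2][0] + B[0][1] = 1 + 7 = 8, A[2][1] + B[1][1] = 10 + 5 = 15, A[2][2] + B[2][1] = 2 + 8 = 10) = 8 (attained at k = 0)
  C[2][2] = min over k of (A[2][0] + B[0][2] = 1 + 4 = 5, A[2][1] + B[1][2] = 10 + 1 = 11, A[2][2] + B[2][2] = 2 + 10 = 12) = 5 (attained at k = 0)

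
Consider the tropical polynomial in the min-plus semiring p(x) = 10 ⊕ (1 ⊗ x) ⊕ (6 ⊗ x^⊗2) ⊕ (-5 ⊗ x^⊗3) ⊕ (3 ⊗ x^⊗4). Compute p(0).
p(0) = -5

A tropical monomial a ⊗ x^⊗i evaluates to a + i · x. Evaluating each term at x = 0:
  Term 0 contributes 10 + 0 · 0 = 10
  Term 1 contributes 1 + 1 · 0 = 1
  Term 2 contributes 6 + 2 · 0 = 6
  Term 3 contributes -5 + 3 · 0 = -5
  Term 4 contributes 3 + 4 · 0 = 3
p(0) = ⊕ of these = min[10, 1, 6, -5, 3] = -5.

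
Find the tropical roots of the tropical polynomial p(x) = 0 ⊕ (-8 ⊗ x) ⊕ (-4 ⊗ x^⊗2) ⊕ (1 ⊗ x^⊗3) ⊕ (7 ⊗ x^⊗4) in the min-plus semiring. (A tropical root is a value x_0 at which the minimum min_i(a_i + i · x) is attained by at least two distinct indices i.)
Roots: {-6, -5, -4, 8}

Each tropical root is a break point of the lower envelope of the lines y = a_i + i · x (there are 5 lines, with slopes 0, 1, ..., 4). Only the lines that attain the minimum somewhere contribute to roots; other lines are dominated. Here the surviving (envelope) indices are i = 4, i = 3, i = 2, i = 1, i = 0.
Intersections between consecutive envelope lines give the roots: for adjacent envelope indices i < j the intersection is x = (a_i − a_j) / (j − i). Reading off the sorted break points: {-6, -5, -4, 8}.
Verification: at each break x_0, at least two indices attain the minimum of min_i(a_i + i · x_0).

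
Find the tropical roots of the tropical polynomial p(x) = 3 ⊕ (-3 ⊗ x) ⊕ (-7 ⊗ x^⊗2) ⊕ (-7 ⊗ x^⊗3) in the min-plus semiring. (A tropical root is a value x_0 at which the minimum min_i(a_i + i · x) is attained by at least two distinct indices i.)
Roots: {0, 4, 6}

Each tropical root is a break point of the lower envelope of the lines y = a_i + i · x (there are 4 lines, with slopes 0, 1, ..., 3). Only the lines that attain the minimum somewhere contribute to roots; other lines are dominated. Here the surviving (envelope) indices are i = 3, i = 2, i = 1, i = 0.
Intersections between consecutive envelope lines give the roots: for adjacent envelope indices i < j the intersection is x = (a_i − a_j) / (j − i). Reading off the sorted break points: {0, 4, 6}.
Verification: at each break x_0, at least two indices attain the minimum of min_i(a_i + i · x_0).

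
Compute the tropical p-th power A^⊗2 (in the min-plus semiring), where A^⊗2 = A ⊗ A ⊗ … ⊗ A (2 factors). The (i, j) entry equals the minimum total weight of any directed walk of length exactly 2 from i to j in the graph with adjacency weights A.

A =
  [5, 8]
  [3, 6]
A^⊗2 =
  [10, 13]
  [8, 11]

Each entry (A^⊗2)_ij equals the minimum over all length-2 walks i = v_0 → v_1 → … → v_2 = j of Σ_t A[v_t][v_{t+1}]. For example, for (i, j) = (0, 1) we minimise over 2 possible intermediate vertex sequences; the minimum is 13, attained along the walk 0 → 0 → 1.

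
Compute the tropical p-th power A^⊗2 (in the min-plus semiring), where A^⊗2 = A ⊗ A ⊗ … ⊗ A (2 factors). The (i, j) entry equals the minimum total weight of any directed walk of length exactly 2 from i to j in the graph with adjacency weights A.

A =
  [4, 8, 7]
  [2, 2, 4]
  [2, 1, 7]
A^⊗2 =
  [8, 8, 11]
  [4, 4, 6]
  [3, 3, 5]

Each entry (A^⊗2)_ij equals the minimum over all length-2 walks i = v_0 → v_1 → … → v_2 = j of Σ_t A[v_t][v_{t+1}]. For example, for (i, j) = (0, 2) we minimise over 3 possible intermediate vertex sequences; the minimum is 11, attained along the walk 0 → 0 → 2.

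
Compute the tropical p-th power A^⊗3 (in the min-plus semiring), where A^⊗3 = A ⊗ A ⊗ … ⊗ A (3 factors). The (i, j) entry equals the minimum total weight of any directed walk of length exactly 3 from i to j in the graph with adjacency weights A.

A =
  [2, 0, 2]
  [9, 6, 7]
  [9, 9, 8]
A^⊗3 =
  [6, 4, 6]
  [13, 11, 13]
  [13, 11, 13]

Each entry (A^⊗3)_ij equals the minimum over all length-3 walks i = v_0 → v_1 → … → v_3 = j of Σ_t A[v_t][v_{t+1}]. For example, for (i, j) = (0, 2) we minimise over 9 possible intermediate vertex sequences; the minimum is 6, attained along the walk 0 → 0 → 0 → 2.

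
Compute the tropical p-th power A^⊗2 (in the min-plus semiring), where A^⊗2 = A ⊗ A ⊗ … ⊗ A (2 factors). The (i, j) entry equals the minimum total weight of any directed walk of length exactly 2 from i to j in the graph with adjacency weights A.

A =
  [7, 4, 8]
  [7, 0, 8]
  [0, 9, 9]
A^⊗2 =
  [8, 4, 12]
  [7, 0, 8]
  [7, 4, 8]

Each entry (A^⊗2)_ij equals the minimum over all length-2 walks i = v_0 → v_1 → … → v_2 = j of Σ_t A[v_t][v_{t+1}]. For example, for (i, j) = (0, 2) we minimise over 3 possible intermediate vertex sequences; the minimum is 12, attained along the walk 0 → 1 → 2.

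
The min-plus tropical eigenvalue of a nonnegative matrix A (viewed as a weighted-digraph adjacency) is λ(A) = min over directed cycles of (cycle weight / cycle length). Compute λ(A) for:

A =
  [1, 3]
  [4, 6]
λ(A) = 1

Enumerate directed cycles and compute their means (weight / length). Sample:
  cycle 0 → 0: weight = 1, length = 1, mean = 1/1 ≈ 1.000
  cycle 1 → 1: weight = 6, length = 1, mean = 6/1 ≈ 6.000
  cycle 0 → 1 → 0: weight = 7, length = 2, mean = 7/2 ≈ 3.500
  cycle 1 → 0 → 1: weight = 7, length = 2, mean = 7/2 ≈ 3.500
Minimum mean = 1.000, attained e.g. along the cycle 0 → 0 with weight 1 and length 1. So λ(A) = 1/1 = 1.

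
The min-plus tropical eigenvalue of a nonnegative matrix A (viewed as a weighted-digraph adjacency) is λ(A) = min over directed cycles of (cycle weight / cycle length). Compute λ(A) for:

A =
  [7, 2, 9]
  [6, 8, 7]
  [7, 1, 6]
λ(A) = 4

Enumerate directed cycles and compute their means (weight / length). Sample:
  cycle 0 → 0: weight = 7, length = 1, mean = 7/1 ≈ 7.000
  cycle 1 → 1: weight = 8, length = 1, mean = 8/1 ≈ 8.000
  cycle 2 → 2: weight = 6, length = 1, mean = 6/1 ≈ 6.000
  cycle 0 → 1 → 0: weight = 8, length = 2, mean = 8/2 ≈ 4.000
  cycle 0 → 2 → 0: weight = 16, length = 2, mean = 16/2 ≈ 8.000
  cycle 1 → 0 → 1: weight = 8, length = 2, mean = 8/2 ≈ 4.000
Minimum mean = 4.000, attained e.g. along the cycle 0 → 1 → 0 with weight 8 and length 2. So λ(A) = 8/2 = 4.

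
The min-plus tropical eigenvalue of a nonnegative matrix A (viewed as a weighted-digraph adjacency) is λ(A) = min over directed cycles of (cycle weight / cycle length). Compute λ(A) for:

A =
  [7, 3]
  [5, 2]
λ(A) = 2

Enumerate directed cycles and compute their means (weight / length). Sample:
  cycle 0 → 0: weight = 7, length = 1, mean = 7/1 ≈ 7.000
  cycle 1 → 1: weight = 2, length = 1, mean = 2/1 ≈ 2.000
  cycle 0 → 1 → 0: weight = 8, length = 2, mean = 8/2 ≈ 4.000
  cycle 1 → 0 → 1: weight = 8, length = 2, mean = 8/2 ≈ 4.000
Minimum mean = 2.000, attained e.g. along the cycle 1 → 1 with weight 2 and length 1. So λ(A) = 2/1 = 2.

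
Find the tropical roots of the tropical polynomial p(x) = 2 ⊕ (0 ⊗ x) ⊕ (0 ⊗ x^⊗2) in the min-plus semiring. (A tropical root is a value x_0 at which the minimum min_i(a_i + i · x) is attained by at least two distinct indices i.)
Roots: {0, 2}

Each tropical root is a break point of the lower envelope of the lines y = a_i + i · x (there are 3 lines, with slopes 0, 1, ..., 2). Only the lines that attain the minimum somewhere contribute to roots; other lines are dominated. Here the surviving (envelope) indices are i = 2, i = 1, i = 0.
Intersections between consecutive envelope lines give the roots: for adjacent envelope indices i < j the intersection is x = (a_i − a_j) / (j − i). Reading off the sorted break points: {0, 2}.
Verification: at each break x_0, at least two indices attain the minimum of min_i(a_i + i · x_0).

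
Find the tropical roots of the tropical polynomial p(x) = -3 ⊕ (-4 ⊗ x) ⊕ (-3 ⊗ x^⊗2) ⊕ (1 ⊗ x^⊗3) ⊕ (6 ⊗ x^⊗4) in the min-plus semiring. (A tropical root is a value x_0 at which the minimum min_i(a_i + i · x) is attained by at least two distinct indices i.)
Roots: {-5, -4, -1, 1}

Each tropical root is a break point of the lower envelope of the lines y = a_i + i · x (there are 5 lines, with slopes 0, 1, ..., 4). Only the lines that attain the minimum somewhere contribute to roots; other lines are dominated. Here the surviving (envelope) indices are i = 4, i = 3, i = 2, i = 1, i = 0.
Intersections between consecutive envelope lines give the roots: for adjacent envelope indices i < j the intersection is x = (a_i − a_j) / (j − i). Reading off the sorted break points: {-5, -4, -1, 1}.
Verification: at each break x_0, at least two indices attain the minimum of min_i(a_i + i · x_0).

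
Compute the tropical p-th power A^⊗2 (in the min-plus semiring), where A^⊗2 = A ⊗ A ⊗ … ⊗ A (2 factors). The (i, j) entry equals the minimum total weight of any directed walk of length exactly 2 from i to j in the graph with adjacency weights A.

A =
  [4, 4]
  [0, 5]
A^⊗2 =
  [4, 8]
  [4, 4]

Each entry (A^⊗2)_ij equals the minimum over all length-2 walks i = v_0 → v_1 → … → v_2 = j of Σ_t A[v_t][v_{t+1}]. For example, for (i, j) = (0, 1) we minimise over 2 possible intermediate vertex sequences; the minimum is 8, attained along the walk 0 → 0 → 1.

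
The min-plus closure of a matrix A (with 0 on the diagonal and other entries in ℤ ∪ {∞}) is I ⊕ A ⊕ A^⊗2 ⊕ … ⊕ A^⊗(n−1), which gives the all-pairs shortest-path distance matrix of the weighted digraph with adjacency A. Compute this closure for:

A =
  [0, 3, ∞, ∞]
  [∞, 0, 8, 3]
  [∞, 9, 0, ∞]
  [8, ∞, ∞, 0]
Closure =
  [0, 3, 11, 6]
  [11, 0, 8, 3]
  [20, 9, 0, 12]
  [8, 11, 19, 0]

This is the Floyd-Warshall all-pairs shortest-path computation. For each intermediate vertex k = 0, 1, …, 3, update dist[i][j] ← min(dist[i][j], dist[i][k] + dist[k][j]). The final matrix gives, for each (i, j), the minimum total weight of any directed path from i to j (possibly empty when i = j).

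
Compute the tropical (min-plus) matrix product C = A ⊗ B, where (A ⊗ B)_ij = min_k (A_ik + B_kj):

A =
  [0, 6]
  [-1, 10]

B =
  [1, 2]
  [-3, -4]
A ⊗ B =
  [1, 2]
  [0, 1]

Apply the min-plus product entry-by-entry:
  C[0][0] = min over k of (A[0][0] + B[0][0] = 0 + 1 = 1, A[0][1] + B[1][0] = 6 + -3 = 3) = 1 (attained at k = 0)
  C[0][1] = min over k of (A[0][0] + B[0][1] = 0 + 2 = 2, A[0][1] + B[1][1] = 6 + -4 = 2) = 2 (attained at k = 0)
  C[1][0] = min over k of (A[1][0] + B[0][0] = -1 + 1 = 0, A[1][1] + B[1][0] = 10 + -3 = 7) = 0 (attained at k = 0)
  C[1][1] = min over k of (A[1][0] + B[0][1] = -1 + 2 = 1, A[1][1] + B[1][1] = 10 + -4 = 6) = 1 (attained at k = 0)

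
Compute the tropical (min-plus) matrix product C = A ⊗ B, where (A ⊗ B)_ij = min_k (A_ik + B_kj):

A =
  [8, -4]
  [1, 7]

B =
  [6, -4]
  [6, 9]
A ⊗ B =
  [2, 4]
  [7, -3]

Apply the min-plus product entry-by-entry:
  C[0][0] = min over k of (A[0][0] + B[0][0] = 8 + 6 = 14, A[0][1] + B[1][0] = -4 + 6 = 2) = 2 (attained at k = 1)
  C[0][1] = min over k of (A[0][0] + B[0][1] = 8 + -4 = 4, A[0][1] + B[1][1] = -4 + 9 = 5) = 4 (attained at k = 0)
  C[1][0] = min over k of (A[1][0] + B[0][0] = 1 + 6 = 7, A[1][1] + B[1][0] = 7 + 6 = 13) = 7 (attained at k = 0)
  C[1][1] = min over k of (A[1][0] + B[0][1] = 1 + -4 = -3, A[1][1] + B[1][1] = 7 + 9 = 16) = -3 (attained at k = 0)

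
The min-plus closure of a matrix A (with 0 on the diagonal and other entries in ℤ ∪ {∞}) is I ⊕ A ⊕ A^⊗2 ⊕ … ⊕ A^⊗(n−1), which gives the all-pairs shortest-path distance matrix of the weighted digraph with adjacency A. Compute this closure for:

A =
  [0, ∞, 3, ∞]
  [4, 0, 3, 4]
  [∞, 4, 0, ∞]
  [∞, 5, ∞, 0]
Closure =
  [0, 7, 3, 11]
  [4, 0, 3, 4]
  [8, 4, 0, 8]
  [9, 5, 8, 0]

This is the Floyd-Warshall all-pairs shortest-path computation. For each intermediate vertex k = 0, 1, …, 3, update dist[i][j] ← min(dist[i][j], dist[i][k] + dist[k][j]). The final matrix gives, for each (i, j), the minimum total weight of any directed path from i to j (possibly empty when i = j).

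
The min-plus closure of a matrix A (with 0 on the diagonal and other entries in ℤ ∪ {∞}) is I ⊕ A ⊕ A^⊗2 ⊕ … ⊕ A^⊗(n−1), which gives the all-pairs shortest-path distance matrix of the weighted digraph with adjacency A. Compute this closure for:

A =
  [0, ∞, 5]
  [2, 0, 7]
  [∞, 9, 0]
Closure =
  [0, 14, 5]
  [2, 0, 7]
  [11, 9, 0]

This is the Floyd-Warshall all-pairs shortest-path computation. For each intermediate vertex k = 0, 1, …, 2, update dist[i][j] ← min(dist[i][j], dist[i][k] + dist[k][j]). The final matrix gives, for each (i, j), the minimum total weight of any directed path from i to j (possibly empty when i = j).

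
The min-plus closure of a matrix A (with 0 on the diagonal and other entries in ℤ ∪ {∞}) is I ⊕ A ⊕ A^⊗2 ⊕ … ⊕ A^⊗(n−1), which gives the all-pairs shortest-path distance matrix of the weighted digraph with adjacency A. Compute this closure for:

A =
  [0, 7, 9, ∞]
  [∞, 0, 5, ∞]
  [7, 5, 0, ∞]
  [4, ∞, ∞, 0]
Closure =
  [0, 7, 9, ∞]
  [12, 0, 5, ∞]
  [7, 5, 0, ∞]
  [4, 11, 13, 0]

This is the Floyd-Warshall all-pairs shortest-path computation. For each intermediate vertex k = 0, 1, …, 3, update dist[i][j] ← min(dist[i][j], dist[i][k] + dist[k][j]). The final matrix gives, for each (i, j), the minimum total weight of any directed path from i to j (possibly empty when i = j).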